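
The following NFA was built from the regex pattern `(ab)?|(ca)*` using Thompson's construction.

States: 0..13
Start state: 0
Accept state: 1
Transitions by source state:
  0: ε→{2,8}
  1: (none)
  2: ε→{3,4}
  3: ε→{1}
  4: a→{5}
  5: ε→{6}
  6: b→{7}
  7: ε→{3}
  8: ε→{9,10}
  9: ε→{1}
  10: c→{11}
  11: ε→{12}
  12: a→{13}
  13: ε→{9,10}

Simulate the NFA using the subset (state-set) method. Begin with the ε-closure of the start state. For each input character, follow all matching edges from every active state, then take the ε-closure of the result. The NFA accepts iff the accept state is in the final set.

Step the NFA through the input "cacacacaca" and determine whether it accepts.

S₀ = ε-closure({0}) = {0,1,2,3,4,8,9,10}
'c' @ 1: {11,12}
'a' @ 2: {1,9,10,13}  ✓accept
'c' @ 3: {11,12}
'a' @ 4: {1,9,10,13}  ✓accept
'c' @ 5: {11,12}
'a' @ 6: {1,9,10,13}  ✓accept
'c' @ 7: {11,12}
'a' @ 8: {1,9,10,13}  ✓accept
'c' @ 9: {11,12}
'a' @ 10: {1,9,10,13}  ✓accept
end set {1,9,10,13} — state 1 in

Answer: ACCEPT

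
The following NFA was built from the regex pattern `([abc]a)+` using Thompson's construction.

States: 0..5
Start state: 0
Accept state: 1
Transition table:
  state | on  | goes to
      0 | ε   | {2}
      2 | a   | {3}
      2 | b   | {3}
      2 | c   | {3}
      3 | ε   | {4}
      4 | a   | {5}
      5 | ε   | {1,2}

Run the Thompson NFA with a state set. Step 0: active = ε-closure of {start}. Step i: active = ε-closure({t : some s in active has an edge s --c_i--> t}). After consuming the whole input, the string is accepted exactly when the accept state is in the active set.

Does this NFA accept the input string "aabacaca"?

initial (ε-close {0}): {0,2}
'a' @ 1: {3,4}
'a' @ 2: {1,2,5}  ✓accept
'b' @ 3: {3,4}
'a' @ 4: {1,2,5}  ✓accept
'c' @ 5: {3,4}
'a' @ 6: {1,2,5}  ✓accept
'c' @ 7: {3,4}
'a' @ 8: {1,2,5}  ✓accept
after full input: {1,2,5}  (accept=1 in)

Answer: ACCEPT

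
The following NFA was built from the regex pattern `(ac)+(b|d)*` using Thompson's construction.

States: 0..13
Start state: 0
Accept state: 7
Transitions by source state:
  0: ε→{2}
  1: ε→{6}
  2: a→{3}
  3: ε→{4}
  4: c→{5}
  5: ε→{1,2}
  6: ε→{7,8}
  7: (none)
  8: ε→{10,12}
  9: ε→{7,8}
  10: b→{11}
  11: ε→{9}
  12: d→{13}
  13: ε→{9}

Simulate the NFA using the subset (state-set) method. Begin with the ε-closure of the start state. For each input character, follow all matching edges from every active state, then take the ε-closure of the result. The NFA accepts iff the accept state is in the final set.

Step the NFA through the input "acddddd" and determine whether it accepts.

start: ε-closure({0}) = {0,2}
'a' @ 1: {3,4}
'c' @ 2: {1,2,5,6,7,8,10,12}  (accept∈set)
'd' @ 3: {7,8,9,10,12,13}  (accept∈set)
'd' @ 4: {7,8,9,10,12,13}  (accept∈set)
'd' @ 5: {7,8,9,10,12,13}  (accept∈set)
'd' @ 6: {7,8,9,10,12,13}  (accept∈set)
'd' @ 7: {7,8,9,10,12,13}  (accept∈set)
after full input: {7,8,9,10,12,13}  (accept=7 in)

Answer: ACCEPT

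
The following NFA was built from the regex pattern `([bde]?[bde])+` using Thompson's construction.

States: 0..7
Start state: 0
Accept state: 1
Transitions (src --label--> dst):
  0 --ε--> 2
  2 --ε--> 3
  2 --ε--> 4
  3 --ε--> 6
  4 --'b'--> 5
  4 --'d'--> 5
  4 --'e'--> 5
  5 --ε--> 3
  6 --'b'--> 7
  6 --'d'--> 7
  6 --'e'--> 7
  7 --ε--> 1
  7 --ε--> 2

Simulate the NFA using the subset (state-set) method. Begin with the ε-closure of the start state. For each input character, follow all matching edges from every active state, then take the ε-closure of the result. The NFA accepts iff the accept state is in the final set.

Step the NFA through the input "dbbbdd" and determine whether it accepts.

S₀ = ε-closure({0}) = {0,2,3,4,6}
'd' @ 1: {1,2,3,4,5,6,7}  [accepting]
'b' @ 2: {1,2,3,4,5,6,7}  [accepting]
'b' @ 3: {1,2,3,4,5,6,7}  [accepting]
'b' @ 4: {1,2,3,4,5,6,7}  [accepting]
'd' @ 5: {1,2,3,4,5,6,7}  [accepting]
'd' @ 6: {1,2,3,4,5,6,7}  [accepting]
end set {1,2,3,4,5,6,7} — state 1 in

Answer: ACCEPT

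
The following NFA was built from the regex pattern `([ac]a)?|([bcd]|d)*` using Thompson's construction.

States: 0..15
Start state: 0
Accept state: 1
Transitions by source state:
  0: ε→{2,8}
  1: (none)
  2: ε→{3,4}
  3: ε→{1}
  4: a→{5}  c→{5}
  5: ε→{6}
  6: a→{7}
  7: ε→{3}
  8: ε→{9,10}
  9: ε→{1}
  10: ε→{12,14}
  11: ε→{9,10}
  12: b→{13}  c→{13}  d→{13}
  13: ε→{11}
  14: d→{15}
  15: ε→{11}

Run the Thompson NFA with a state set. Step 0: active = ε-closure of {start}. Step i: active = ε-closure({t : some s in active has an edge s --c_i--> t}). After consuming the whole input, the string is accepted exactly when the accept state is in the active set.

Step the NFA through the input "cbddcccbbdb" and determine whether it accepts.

Answer: ACCEPT

Steps:
S₀ = ε-closure({0}) = {0,1,2,3,4,8,9,10,12,14}
'c' @ 1: {1,5,6,9,10,11,12,13,14}  (accept∈set)
'b' @ 2: {1,9,10,11,12,13,14}  (accept∈set)
'd' @ 3: {1,9,10,11,12,13,14,15}  (accept∈set)
'd' @ 4: {1,9,10,11,12,13,14,15}  (accept∈set)
'c' @ 5: {1,9,10,11,12,13,14}  (accept∈set)
'c' @ 6: {1,9,10,11,12,13,14}  (accept∈set)
'c' @ 7: {1,9,10,11,12,13,14}  (accept∈set)
'b' @ 8: {1,9,10,11,12,13,14}  (accept∈set)
'b' @ 9: {1,9,10,11,12,13,14}  (accept∈set)
'd' @ 10: {1,9,10,11,12,13,14,15}  (accept∈set)
'b' @ 11: {1,9,10,11,12,13,14}  (accept∈set)
final: {1,9,10,11,12,13,14}; accept 1 in set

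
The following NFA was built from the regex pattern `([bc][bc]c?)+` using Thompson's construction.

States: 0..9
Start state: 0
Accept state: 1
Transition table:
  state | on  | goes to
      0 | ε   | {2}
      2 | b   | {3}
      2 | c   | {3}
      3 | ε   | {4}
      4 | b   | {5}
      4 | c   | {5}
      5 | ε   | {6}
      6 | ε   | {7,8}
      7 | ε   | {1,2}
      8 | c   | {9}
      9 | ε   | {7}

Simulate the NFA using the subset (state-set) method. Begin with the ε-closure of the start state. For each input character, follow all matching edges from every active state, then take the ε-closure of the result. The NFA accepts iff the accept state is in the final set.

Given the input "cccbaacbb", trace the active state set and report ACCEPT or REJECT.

S₀ = ε-closure({0}) = {0,2}
'c' @ 1: {3,4}
'c' @ 2: {1,2,5,6,7,8}  (accept∈set)
'c' @ 3: {1,2,3,4,7,9}  (accept∈set)
'b' @ 4: {1,2,3,4,5,6,7,8}  (accept∈set)
'a' @ 5: {}  — state set empty
rest 'acbb' ignored (set empty)
end set {} — state 1 not in

Answer: REJECT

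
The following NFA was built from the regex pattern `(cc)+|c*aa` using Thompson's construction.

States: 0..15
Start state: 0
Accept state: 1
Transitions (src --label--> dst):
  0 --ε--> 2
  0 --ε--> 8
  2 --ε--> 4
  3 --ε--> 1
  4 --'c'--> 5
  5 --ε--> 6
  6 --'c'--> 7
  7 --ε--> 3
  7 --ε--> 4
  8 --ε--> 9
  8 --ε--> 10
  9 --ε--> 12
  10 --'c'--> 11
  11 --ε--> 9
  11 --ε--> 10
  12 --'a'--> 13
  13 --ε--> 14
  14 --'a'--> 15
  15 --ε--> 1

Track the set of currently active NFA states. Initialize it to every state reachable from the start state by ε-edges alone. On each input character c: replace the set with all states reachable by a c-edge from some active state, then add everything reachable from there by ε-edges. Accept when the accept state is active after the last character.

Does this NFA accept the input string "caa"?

Answer: ACCEPT

Derivation:
S₀ = ε-closure({0}) = {0,2,4,8,9,10,12}
'c' @ 1: {5,6,9,10,11,12}
'a' @ 2: {13,14}
'a' @ 3: {1,15}  ✓accept
final: {1,15}; accept 1 in set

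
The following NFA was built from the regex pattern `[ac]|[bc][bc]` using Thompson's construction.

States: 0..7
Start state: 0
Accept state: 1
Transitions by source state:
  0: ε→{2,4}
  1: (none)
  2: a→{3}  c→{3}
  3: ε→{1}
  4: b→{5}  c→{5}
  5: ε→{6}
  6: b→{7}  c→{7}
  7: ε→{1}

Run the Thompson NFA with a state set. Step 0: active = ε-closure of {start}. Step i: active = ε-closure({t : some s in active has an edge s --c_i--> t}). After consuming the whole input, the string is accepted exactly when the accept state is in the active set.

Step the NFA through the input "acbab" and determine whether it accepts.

Answer: REJECT

Trace:
initial (ε-close {0}): {0,2,4}
'a' @ 1: {1,3}  ✓accept
'c' @ 2: {}  — no active states
rest 'bab' ignored (set empty)
after full input: {}  (accept=1 not in)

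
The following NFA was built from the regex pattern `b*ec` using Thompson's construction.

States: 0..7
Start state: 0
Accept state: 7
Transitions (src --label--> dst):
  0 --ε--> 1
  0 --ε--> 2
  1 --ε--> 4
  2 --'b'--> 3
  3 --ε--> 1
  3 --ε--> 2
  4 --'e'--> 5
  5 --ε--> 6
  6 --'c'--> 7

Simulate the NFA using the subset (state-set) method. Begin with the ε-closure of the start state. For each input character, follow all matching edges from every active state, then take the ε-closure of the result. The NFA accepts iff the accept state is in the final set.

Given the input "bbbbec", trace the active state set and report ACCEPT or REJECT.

S₀ = ε-closure({0}) = {0,1,2,4}
'b' @ 1: {1,2,3,4}
'b' @ 2: {1,2,3,4}
'b' @ 3: {1,2,3,4}
'b' @ 4: {1,2,3,4}
'e' @ 5: {5,6}
'c' @ 6: {7}  ✓accept
final: {7}; accept 7 in set

Answer: ACCEPT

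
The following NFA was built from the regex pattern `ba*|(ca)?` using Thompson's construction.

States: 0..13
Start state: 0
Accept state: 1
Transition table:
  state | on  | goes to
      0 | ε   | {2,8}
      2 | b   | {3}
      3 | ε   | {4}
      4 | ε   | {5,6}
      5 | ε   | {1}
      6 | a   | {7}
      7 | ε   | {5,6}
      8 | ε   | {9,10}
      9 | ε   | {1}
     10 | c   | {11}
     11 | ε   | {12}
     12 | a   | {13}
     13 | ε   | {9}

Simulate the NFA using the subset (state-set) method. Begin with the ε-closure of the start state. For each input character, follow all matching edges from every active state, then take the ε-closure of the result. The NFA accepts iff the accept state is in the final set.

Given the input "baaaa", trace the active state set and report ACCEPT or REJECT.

S₀ = ε-closure({0}) = {0,1,2,8,9,10}
'b' @ 1: {1,3,4,5,6}  ✓accept
'a' @ 2: {1,5,6,7}  ✓accept
'a' @ 3: {1,5,6,7}  ✓accept
'a' @ 4: {1,5,6,7}  ✓accept
'a' @ 5: {1,5,6,7}  ✓accept
final: {1,5,6,7}; accept 1 in set

Answer: ACCEPT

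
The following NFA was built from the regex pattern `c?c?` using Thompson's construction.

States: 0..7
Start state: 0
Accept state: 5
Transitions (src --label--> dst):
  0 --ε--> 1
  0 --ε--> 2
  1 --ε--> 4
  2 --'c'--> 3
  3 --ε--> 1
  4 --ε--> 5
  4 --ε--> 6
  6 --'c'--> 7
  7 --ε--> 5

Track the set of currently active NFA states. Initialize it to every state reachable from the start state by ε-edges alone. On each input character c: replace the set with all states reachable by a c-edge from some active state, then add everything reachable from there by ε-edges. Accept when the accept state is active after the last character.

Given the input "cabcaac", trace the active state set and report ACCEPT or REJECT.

Answer: REJECT

Derivation:
S₀ = ε-closure({0}) = {0,1,2,4,5,6}
'c' @ 1: {1,3,4,5,6,7}  [accepting]
'a' @ 2: {}  — dead — no transitions
rest 'bcaac' ignored (set empty)
final: {}; accept 5 not in set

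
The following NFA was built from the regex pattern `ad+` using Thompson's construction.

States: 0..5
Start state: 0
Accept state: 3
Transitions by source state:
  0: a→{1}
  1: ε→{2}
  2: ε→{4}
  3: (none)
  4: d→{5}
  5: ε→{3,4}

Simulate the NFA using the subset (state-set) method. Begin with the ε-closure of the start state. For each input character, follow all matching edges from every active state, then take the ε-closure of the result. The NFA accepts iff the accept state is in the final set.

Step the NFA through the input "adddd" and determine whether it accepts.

Answer: ACCEPT

Trace:
S₀ = ε-closure({0}) = {0}
'a' @ 1: {1,2,4}
'd' @ 2: {3,4,5}  (accept∈set)
'd' @ 3: {3,4,5}  (accept∈set)
'd' @ 4: {3,4,5}  (accept∈set)
'd' @ 5: {3,4,5}  (accept∈set)
after full input: {3,4,5}  (accept=3 in)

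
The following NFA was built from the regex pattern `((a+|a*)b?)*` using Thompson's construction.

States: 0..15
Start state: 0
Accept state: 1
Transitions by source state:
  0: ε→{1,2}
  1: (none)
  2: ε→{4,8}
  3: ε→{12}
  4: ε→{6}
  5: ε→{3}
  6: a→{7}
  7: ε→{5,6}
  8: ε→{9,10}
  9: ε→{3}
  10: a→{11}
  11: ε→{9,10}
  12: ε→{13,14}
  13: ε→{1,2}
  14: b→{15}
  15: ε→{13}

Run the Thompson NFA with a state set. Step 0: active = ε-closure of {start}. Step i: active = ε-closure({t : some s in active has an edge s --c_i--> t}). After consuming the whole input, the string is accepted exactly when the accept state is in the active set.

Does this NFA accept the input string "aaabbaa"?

initial (ε-close {0}): {0,1,2,3,4,6,8,9,10,12,13,14}
'a' @ 1: {1,2,3,4,5,6,7,8,9,10,11,12,13,14}  (accept∈set)
'a' @ 2: {1,2,3,4,5,6,7,8,9,10,11,12,13,14}  (accept∈set)
'a' @ 3: {1,2,3,4,5,6,7,8,9,10,11,12,13,14}  (accept∈set)
'b' @ 4: {1,2,3,4,6,8,9,10,12,13,14,15}  (accept∈set)
'b' @ 5: {1,2,3,4,6,8,9,10,12,13,14,15}  (accept∈set)
'a' @ 6: {1,2,3,4,5,6,7,8,9,10,11,12,13,14}  (accept∈set)
'a' @ 7: {1,2,3,4,5,6,7,8,9,10,11,12,13,14}  (accept∈set)
end set {1,2,3,4,5,6,7,8,9,10,11,12,13,14} — state 1 in

Answer: ACCEPT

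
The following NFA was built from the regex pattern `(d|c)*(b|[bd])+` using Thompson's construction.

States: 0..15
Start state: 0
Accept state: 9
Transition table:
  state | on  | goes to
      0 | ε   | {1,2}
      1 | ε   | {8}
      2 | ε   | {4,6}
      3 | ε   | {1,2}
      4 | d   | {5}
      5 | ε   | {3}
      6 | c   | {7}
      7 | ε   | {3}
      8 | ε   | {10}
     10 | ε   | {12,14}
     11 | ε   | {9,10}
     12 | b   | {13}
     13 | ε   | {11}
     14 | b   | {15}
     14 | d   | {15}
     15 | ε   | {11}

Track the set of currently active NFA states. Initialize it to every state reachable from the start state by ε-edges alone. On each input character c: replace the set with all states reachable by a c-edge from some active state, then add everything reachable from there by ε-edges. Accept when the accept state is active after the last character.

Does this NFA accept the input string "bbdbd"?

start: ε-closure({0}) = {0,1,2,4,6,8,10,12,14}
'b' @ 1: {9,10,11,12,13,14,15}  ✓accept
'b' @ 2: {9,10,11,12,13,14,15}  ✓accept
'd' @ 3: {9,10,11,12,14,15}  ✓accept
'b' @ 4: {9,10,11,12,13,14,15}  ✓accept
'd' @ 5: {9,10,11,12,14,15}  ✓accept
end set {9,10,11,12,14,15} — state 9 in

Answer: ACCEPT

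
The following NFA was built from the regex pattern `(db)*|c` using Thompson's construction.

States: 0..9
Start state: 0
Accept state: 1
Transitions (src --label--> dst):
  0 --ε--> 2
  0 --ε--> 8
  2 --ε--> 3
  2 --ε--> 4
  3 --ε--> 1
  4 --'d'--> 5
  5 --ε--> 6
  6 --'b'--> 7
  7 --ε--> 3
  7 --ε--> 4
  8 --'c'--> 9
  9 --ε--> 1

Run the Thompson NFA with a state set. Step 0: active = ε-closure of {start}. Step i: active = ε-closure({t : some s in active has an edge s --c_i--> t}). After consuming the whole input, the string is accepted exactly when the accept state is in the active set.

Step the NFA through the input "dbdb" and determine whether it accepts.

Answer: ACCEPT

Derivation:
S₀ = ε-closure({0}) = {0,1,2,3,4,8}
'd' @ 1: {5,6}
'b' @ 2: {1,3,4,7}  [accepting]
'd' @ 3: {5,6}
'b' @ 4: {1,3,4,7}  [accepting]
end set {1,3,4,7} — state 1 in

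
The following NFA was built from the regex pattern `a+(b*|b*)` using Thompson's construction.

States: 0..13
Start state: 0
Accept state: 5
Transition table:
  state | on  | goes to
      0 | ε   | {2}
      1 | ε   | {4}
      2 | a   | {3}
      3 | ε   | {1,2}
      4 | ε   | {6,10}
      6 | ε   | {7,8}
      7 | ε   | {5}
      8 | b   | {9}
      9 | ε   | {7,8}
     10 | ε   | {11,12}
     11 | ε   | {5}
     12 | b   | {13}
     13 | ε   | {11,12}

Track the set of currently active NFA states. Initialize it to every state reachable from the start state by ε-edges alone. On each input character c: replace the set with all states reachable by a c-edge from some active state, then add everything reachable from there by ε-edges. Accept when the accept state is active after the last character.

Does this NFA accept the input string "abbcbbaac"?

start: ε-closure({0}) = {0,2}
'a' @ 1: {1,2,3,4,5,6,7,8,10,11,12}  ✓accept
'b' @ 2: {5,7,8,9,11,12,13}  ✓accept
'b' @ 3: {5,7,8,9,11,12,13}  ✓accept
'c' @ 4: {}  — dead — no transitions
rest 'bbaac' ignored (set empty)
after full input: {}  (accept=5 not in)

Answer: REJECT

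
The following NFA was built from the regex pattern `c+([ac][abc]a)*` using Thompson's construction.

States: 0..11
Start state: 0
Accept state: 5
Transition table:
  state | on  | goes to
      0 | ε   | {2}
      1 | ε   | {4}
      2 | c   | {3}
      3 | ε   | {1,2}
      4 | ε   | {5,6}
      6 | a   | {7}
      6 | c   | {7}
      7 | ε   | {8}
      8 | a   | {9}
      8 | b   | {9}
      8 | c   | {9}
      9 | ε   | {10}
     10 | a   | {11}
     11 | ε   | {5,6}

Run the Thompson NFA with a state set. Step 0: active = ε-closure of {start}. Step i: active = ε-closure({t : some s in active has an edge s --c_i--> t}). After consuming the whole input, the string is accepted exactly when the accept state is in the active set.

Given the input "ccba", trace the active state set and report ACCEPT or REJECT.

start: ε-closure({0}) = {0,2}
'c' @ 1: {1,2,3,4,5,6}  [accepting]
'c' @ 2: {1,2,3,4,5,6,7,8}  [accepting]
'b' @ 3: {9,10}
'a' @ 4: {5,6,11}  [accepting]
final: {5,6,11}; accept 5 in set

Answer: ACCEPT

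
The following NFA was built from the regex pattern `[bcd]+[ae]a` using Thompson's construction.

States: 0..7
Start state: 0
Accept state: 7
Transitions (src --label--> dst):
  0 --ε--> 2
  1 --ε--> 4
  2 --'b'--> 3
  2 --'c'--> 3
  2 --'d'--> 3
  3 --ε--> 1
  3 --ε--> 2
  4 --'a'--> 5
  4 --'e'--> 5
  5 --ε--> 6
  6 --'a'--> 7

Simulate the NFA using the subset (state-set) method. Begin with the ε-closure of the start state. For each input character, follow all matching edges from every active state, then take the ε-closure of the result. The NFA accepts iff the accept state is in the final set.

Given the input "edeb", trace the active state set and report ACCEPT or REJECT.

Answer: REJECT

Derivation:
initial (ε-close {0}): {0,2}
'e' @ 1: {}  — no active states
rest 'deb' ignored (set empty)
after full input: {}  (accept=7 not in)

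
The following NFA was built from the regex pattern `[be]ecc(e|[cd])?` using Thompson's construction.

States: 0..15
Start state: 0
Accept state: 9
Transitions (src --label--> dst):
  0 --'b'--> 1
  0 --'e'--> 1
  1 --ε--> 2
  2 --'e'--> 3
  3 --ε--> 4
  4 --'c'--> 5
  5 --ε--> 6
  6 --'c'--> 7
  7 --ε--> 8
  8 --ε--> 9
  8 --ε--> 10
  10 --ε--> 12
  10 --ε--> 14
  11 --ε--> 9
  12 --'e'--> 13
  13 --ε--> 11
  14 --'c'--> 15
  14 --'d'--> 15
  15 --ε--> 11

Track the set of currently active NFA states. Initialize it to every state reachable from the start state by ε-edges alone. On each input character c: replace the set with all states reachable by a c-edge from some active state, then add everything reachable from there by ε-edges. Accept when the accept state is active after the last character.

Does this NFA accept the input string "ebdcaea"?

start: ε-closure({0}) = {0}
'e' @ 1: {1,2}
'b' @ 2: {}  — no active states
rest 'dcaea' ignored (set empty)
final: {}; accept 9 not in set

Answer: REJECT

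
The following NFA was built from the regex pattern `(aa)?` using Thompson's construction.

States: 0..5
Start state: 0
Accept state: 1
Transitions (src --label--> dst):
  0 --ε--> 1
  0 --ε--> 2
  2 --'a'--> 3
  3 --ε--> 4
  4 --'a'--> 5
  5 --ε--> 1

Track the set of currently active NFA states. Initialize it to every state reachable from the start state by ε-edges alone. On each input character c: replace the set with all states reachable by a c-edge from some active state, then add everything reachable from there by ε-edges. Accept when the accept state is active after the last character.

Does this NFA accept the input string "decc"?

start: ε-closure({0}) = {0,1,2}
'd' @ 1: {}  — dead — no transitions
rest 'ecc' ignored (set empty)
after full input: {}  (accept=1 not in)

Answer: REJECT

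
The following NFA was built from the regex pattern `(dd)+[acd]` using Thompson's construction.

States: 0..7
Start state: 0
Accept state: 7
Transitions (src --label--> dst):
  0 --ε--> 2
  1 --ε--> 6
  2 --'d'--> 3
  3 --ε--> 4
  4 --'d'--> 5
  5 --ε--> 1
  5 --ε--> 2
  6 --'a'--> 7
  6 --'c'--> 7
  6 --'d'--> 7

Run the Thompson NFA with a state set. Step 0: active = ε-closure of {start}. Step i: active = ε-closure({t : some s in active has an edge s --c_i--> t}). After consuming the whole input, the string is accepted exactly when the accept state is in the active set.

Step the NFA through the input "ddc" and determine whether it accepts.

initial (ε-close {0}): {0,2}
'd' @ 1: {3,4}
'd' @ 2: {1,2,5,6}
'c' @ 3: {7}  (accept∈set)
final: {7}; accept 7 in set

Answer: ACCEPT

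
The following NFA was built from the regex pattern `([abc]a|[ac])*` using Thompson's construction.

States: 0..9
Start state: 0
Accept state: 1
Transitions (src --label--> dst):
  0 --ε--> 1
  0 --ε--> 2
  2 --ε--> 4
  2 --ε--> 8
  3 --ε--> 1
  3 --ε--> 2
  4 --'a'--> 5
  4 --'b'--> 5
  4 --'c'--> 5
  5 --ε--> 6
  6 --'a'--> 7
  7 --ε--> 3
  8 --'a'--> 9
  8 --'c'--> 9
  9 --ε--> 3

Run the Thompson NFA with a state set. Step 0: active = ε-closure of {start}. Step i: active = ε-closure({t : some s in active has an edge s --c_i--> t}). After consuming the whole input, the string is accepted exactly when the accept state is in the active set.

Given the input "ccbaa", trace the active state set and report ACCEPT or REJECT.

initial (ε-close {0}): {0,1,2,4,8}
'c' @ 1: {1,2,3,4,5,6,8,9}  (accept∈set)
'c' @ 2: {1,2,3,4,5,6,8,9}  (accept∈set)
'b' @ 3: {5,6}
'a' @ 4: {1,2,3,4,7,8}  (accept∈set)
'a' @ 5: {1,2,3,4,5,6,8,9}  (accept∈set)
after full input: {1,2,3,4,5,6,8,9}  (accept=1 in)

Answer: ACCEPT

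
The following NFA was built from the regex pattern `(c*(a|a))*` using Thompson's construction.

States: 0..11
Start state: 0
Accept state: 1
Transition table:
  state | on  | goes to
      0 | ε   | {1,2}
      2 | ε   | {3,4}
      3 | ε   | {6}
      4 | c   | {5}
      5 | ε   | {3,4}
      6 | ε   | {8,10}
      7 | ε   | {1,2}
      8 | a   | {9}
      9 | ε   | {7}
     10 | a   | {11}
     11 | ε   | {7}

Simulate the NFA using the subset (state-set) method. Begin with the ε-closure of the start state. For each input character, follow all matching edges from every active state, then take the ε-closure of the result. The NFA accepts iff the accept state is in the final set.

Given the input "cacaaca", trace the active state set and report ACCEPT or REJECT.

Answer: ACCEPT

Derivation:
initial (ε-close {0}): {0,1,2,3,4,6,8,10}
'c' @ 1: {3,4,5,6,8,10}
'a' @ 2: {1,2,3,4,6,7,8,9,10,11}  (accept∈set)
'c' @ 3: {3,4,5,6,8,10}
'a' @ 4: {1,2,3,4,6,7,8,9,10,11}  (accept∈set)
'a' @ 5: {1,2,3,4,6,7,8,9,10,11}  (accept∈set)
'c' @ 6: {3,4,5,6,8,10}
'a' @ 7: {1,2,3,4,6,7,8,9,10,11}  (accept∈set)
after full input: {1,2,3,4,6,7,8,9,10,11}  (accept=1 in)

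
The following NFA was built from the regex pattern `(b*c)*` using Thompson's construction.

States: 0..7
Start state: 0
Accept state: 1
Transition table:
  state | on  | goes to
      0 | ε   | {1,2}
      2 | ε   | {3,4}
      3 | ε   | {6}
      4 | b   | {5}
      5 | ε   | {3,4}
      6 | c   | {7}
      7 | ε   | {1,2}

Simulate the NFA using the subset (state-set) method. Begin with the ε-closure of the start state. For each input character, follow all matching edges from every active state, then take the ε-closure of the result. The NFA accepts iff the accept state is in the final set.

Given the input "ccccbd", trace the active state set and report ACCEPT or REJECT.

initial (ε-close {0}): {0,1,2,3,4,6}
'c' @ 1: {1,2,3,4,6,7}  (accept∈set)
'c' @ 2: {1,2,3,4,6,7}  (accept∈set)
'c' @ 3: {1,2,3,4,6,7}  (accept∈set)
'c' @ 4: {1,2,3,4,6,7}  (accept∈set)
'b' @ 5: {3,4,5,6}
'd' @ 6: {}  — no active states
final: {}; accept 1 not in set

Answer: REJECT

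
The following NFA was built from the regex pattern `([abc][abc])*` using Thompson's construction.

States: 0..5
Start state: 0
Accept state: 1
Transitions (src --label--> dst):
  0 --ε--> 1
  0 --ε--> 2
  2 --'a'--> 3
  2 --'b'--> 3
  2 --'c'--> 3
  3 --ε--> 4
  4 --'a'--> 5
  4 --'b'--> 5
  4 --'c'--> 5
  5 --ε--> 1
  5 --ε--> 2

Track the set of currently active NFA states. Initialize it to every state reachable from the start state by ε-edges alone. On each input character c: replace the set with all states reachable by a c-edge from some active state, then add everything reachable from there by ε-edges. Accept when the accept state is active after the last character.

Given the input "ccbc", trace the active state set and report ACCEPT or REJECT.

Answer: ACCEPT

Derivation:
S₀ = ε-closure({0}) = {0,1,2}
'c' @ 1: {3,4}
'c' @ 2: {1,2,5}  [accepting]
'b' @ 3: {3,4}
'c' @ 4: {1,2,5}  [accepting]
end set {1,2,5} — state 1 in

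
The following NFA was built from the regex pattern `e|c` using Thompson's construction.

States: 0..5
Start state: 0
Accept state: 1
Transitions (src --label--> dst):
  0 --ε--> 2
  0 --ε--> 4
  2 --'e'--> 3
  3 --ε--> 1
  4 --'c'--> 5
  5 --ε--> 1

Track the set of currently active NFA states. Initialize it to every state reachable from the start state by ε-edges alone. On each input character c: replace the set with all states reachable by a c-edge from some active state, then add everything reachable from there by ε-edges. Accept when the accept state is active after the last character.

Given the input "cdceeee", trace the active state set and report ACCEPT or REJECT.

Answer: REJECT

Derivation:
initial (ε-close {0}): {0,2,4}
'c' @ 1: {1,5}  ✓accept
'd' @ 2: {}  — state set empty
rest 'ceeee' ignored (set empty)
final: {}; accept 1 not in set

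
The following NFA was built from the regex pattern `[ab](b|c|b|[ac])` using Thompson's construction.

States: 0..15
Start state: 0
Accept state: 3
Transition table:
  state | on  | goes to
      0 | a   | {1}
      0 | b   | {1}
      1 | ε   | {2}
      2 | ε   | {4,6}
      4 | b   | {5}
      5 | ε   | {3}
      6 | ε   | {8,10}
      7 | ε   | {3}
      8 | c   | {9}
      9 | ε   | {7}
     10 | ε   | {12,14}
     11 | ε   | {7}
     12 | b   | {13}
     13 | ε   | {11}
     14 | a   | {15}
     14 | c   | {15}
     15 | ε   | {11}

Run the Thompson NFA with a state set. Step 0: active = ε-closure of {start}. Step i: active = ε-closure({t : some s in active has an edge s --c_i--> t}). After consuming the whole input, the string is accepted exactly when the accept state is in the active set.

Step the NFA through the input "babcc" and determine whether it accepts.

Answer: REJECT

Derivation:
S₀ = ε-closure({0}) = {0}
'b' @ 1: {1,2,4,6,8,10,12,14}
'a' @ 2: {3,7,11,15}  [accepting]
'b' @ 3: {}  — dead — no transitions
rest 'cc' ignored (set empty)
after full input: {}  (accept=3 not in)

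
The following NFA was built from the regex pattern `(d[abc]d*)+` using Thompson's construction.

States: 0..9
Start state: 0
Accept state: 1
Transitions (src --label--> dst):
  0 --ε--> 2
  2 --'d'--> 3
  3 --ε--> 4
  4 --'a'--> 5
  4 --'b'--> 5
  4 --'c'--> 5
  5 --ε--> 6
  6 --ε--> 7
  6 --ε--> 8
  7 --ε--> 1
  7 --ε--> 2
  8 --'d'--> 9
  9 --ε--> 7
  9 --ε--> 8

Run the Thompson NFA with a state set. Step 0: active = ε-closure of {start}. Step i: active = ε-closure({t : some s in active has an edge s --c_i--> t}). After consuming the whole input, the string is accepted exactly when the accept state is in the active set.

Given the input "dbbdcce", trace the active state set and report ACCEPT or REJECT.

initial (ε-close {0}): {0,2}
'd' @ 1: {3,4}
'b' @ 2: {1,2,5,6,7,8}  [accepting]
'b' @ 3: {}  — no active states
rest 'dcce' ignored (set empty)
final: {}; accept 1 not in set

Answer: REJECT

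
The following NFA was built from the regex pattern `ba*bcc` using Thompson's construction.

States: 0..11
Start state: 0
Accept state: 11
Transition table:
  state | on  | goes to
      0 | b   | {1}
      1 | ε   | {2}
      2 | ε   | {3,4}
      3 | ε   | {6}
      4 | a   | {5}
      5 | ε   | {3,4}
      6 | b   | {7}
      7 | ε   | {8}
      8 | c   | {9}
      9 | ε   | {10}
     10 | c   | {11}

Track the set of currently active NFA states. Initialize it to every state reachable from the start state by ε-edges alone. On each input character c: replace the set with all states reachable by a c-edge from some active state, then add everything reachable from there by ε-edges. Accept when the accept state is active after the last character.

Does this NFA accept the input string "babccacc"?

initial (ε-close {0}): {0}
'b' @ 1: {1,2,3,4,6}
'a' @ 2: {3,4,5,6}
'b' @ 3: {7,8}
'c' @ 4: {9,10}
'c' @ 5: {11}  (accept∈set)
'a' @ 6: {}  — dead — no transitions
rest 'cc' ignored (set empty)
after full input: {}  (accept=11 not in)

Answer: REJECT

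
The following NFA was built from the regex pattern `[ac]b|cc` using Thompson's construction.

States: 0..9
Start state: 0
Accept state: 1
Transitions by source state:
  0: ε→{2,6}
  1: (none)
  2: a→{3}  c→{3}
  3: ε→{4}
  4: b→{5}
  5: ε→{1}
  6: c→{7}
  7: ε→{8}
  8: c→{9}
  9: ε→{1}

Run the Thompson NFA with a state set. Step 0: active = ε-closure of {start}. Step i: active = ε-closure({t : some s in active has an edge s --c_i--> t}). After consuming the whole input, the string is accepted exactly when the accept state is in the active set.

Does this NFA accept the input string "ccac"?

start: ε-closure({0}) = {0,2,6}
'c' @ 1: {3,4,7,8}
'c' @ 2: {1,9}  (accept∈set)
'a' @ 3: {}  — state set empty
rest 'c' ignored (set empty)
final: {}; accept 1 not in set

Answer: REJECT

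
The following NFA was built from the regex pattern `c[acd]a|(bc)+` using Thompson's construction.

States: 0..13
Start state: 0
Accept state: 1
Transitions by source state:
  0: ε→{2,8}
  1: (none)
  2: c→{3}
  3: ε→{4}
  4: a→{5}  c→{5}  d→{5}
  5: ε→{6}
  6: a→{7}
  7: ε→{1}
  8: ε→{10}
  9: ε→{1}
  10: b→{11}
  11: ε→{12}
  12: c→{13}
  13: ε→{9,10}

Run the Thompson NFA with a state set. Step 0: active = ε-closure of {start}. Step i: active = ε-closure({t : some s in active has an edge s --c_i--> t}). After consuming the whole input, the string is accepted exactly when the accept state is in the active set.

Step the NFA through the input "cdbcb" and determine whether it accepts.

Answer: REJECT

Steps:
initial (ε-close {0}): {0,2,8,10}
'c' @ 1: {3,4}
'd' @ 2: {5,6}
'b' @ 3: {}  — dead — no transitions
rest 'cb' ignored (set empty)
after full input: {}  (accept=1 not in)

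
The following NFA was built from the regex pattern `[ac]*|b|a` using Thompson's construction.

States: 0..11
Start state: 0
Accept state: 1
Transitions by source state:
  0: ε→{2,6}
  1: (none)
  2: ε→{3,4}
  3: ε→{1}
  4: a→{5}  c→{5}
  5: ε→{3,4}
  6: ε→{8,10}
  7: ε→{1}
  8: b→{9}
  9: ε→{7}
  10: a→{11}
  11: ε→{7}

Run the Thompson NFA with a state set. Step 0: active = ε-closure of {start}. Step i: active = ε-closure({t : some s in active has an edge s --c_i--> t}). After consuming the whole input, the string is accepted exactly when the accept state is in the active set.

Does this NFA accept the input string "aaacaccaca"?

Answer: ACCEPT

Steps:
initial (ε-close {0}): {0,1,2,3,4,6,8,10}
'a' @ 1: {1,3,4,5,7,11}  [accepting]
'a' @ 2: {1,3,4,5}  [accepting]
'a' @ 3: {1,3,4,5}  [accepting]
'c' @ 4: {1,3,4,5}  [accepting]
'a' @ 5: {1,3,4,5}  [accepting]
'c' @ 6: {1,3,4,5}  [accepting]
'c' @ 7: {1,3,4,5}  [accepting]
'a' @ 8: {1,3,4,5}  [accepting]
'c' @ 9: {1,3,4,5}  [accepting]
'a' @ 10: {1,3,4,5}  [accepting]
after full input: {1,3,4,5}  (accept=1 in)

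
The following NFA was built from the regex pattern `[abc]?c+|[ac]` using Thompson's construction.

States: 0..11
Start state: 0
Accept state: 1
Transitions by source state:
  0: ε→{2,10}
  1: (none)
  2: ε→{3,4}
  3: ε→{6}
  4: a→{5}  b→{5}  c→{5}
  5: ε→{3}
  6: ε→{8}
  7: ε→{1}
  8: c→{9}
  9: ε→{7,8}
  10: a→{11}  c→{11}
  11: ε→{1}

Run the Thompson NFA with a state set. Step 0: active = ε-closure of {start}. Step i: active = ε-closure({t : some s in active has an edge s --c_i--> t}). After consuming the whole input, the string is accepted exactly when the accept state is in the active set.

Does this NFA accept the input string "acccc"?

Answer: ACCEPT

Steps:
S₀ = ε-closure({0}) = {0,2,3,4,6,8,10}
'a' @ 1: {1,3,5,6,8,11}  [accepting]
'c' @ 2: {1,7,8,9}  [accepting]
'c' @ 3: {1,7,8,9}  [accepting]
'c' @ 4: {1,7,8,9}  [accepting]
'c' @ 5: {1,7,8,9}  [accepting]
final: {1,7,8,9}; accept 1 in set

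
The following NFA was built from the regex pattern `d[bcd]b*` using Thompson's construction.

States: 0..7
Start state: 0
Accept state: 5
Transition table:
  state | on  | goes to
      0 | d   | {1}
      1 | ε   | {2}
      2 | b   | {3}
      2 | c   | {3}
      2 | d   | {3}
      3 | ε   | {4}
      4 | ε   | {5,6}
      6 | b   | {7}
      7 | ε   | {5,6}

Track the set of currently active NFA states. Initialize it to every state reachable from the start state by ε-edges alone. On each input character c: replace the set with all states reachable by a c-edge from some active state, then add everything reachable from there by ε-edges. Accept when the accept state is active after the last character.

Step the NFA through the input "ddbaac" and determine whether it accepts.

Answer: REJECT

Trace:
initial (ε-close {0}): {0}
'd' @ 1: {1,2}
'd' @ 2: {3,4,5,6}  ✓accept
'b' @ 3: {5,6,7}  ✓accept
'a' @ 4: {}  — no active states
rest 'ac' ignored (set empty)
after full input: {}  (accept=5 not in)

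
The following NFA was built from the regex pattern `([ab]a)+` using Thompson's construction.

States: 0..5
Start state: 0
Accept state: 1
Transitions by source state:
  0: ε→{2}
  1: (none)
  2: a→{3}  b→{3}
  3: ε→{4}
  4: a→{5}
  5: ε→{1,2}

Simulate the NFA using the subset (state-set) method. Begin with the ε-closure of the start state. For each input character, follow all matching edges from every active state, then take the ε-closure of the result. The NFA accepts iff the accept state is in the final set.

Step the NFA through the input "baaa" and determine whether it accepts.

Answer: ACCEPT

Steps:
S₀ = ε-closure({0}) = {0,2}
'b' @ 1: {3,4}
'a' @ 2: {1,2,5}  (accept∈set)
'a' @ 3: {3,4}
'a' @ 4: {1,2,5}  (accept∈set)
final: {1,2,5}; accept 1 in set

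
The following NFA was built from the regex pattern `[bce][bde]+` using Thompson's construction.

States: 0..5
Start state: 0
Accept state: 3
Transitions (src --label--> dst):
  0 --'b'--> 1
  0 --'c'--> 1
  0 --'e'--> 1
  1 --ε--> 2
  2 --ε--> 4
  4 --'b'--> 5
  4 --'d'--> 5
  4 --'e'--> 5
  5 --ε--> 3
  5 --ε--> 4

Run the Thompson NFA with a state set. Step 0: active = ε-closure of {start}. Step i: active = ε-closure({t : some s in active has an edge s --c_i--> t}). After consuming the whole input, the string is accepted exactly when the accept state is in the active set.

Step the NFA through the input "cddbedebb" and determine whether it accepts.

Answer: ACCEPT

Derivation:
S₀ = ε-closure({0}) = {0}
'c' @ 1: {1,2,4}
'd' @ 2: {3,4,5}  ✓accept
'd' @ 3: {3,4,5}  ✓accept
'b' @ 4: {3,4,5}  ✓accept
'e' @ 5: {3,4,5}  ✓accept
'd' @ 6: {3,4,5}  ✓accept
'e' @ 7: {3,4,5}  ✓accept
'b' @ 8: {3,4,5}  ✓accept
'b' @ 9: {3,4,5}  ✓accept
final: {3,4,5}; accept 3 in set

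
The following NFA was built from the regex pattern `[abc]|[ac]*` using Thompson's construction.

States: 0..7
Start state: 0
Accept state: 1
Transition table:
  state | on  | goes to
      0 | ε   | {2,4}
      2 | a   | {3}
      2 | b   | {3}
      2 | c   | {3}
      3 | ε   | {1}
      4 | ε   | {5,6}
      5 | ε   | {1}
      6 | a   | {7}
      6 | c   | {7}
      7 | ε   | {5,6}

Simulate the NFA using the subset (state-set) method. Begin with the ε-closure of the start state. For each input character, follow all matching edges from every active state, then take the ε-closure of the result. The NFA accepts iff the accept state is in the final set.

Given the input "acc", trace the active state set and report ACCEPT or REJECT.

Answer: ACCEPT

Steps:
S₀ = ε-closure({0}) = {0,1,2,4,5,6}
'a' @ 1: {1,3,5,6,7}  [accepting]
'c' @ 2: {1,5,6,7}  [accepting]
'c' @ 3: {1,5,6,7}  [accepting]
final: {1,5,6,7}; accept 1 in set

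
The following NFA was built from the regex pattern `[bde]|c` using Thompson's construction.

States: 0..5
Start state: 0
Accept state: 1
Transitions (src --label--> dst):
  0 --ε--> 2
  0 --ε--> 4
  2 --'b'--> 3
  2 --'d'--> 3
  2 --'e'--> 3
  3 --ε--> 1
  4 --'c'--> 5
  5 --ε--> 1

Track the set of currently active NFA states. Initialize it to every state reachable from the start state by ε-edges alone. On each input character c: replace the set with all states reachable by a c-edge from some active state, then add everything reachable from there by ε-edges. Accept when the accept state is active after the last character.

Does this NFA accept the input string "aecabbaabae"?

start: ε-closure({0}) = {0,2,4}
'a' @ 1: {}  — no active states
rest 'ecabbaabae' ignored (set empty)
final: {}; accept 1 not in set

Answer: REJECT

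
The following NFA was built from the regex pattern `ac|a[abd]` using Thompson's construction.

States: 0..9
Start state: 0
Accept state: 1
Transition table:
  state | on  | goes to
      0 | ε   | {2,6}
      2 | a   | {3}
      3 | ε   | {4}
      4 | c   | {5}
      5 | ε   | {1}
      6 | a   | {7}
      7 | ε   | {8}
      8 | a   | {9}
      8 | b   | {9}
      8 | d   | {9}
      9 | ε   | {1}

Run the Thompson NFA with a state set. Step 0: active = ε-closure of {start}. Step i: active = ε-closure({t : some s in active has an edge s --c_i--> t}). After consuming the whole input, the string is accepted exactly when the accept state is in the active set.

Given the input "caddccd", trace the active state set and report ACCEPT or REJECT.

Answer: REJECT

Derivation:
start: ε-closure({0}) = {0,2,6}
'c' @ 1: {}  — dead — no transitions
rest 'addccd' ignored (set empty)
end set {} — state 1 not in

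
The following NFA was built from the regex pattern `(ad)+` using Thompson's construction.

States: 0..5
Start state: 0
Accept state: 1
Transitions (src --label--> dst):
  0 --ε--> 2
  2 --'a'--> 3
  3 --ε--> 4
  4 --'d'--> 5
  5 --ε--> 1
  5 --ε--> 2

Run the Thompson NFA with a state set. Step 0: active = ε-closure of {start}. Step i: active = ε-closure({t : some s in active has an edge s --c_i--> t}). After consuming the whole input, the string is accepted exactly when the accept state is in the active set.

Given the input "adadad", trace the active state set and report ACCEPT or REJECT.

initial (ε-close {0}): {0,2}
'a' @ 1: {3,4}
'd' @ 2: {1,2,5}  (accept∈set)
'a' @ 3: {3,4}
'd' @ 4: {1,2,5}  (accept∈set)
'a' @ 5: {3,4}
'd' @ 6: {1,2,5}  (accept∈set)
end set {1,2,5} — state 1 in

Answer: ACCEPT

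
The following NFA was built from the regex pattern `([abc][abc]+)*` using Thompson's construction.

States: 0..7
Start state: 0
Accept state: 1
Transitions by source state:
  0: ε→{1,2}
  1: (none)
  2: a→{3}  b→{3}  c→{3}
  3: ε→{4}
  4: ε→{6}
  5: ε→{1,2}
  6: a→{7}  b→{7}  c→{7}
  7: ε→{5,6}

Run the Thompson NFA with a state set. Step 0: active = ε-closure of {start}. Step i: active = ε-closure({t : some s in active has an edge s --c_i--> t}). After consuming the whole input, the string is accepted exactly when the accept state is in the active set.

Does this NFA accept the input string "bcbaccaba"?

Answer: ACCEPT

Derivation:
start: ε-closure({0}) = {0,1,2}
'b' @ 1: {3,4,6}
'c' @ 2: {1,2,5,6,7}  [accepting]
'b' @ 3: {1,2,3,4,5,6,7}  [accepting]
'a' @ 4: {1,2,3,4,5,6,7}  [accepting]
'c' @ 5: {1,2,3,4,5,6,7}  [accepting]
'c' @ 6: {1,2,3,4,5,6,7}  [accepting]
'a' @ 7: {1,2,3,4,5,6,7}  [accepting]
'b' @ 8: {1,2,3,4,5,6,7}  [accepting]
'a' @ 9: {1,2,3,4,5,6,7}  [accepting]
after full input: {1,2,3,4,5,6,7}  (accept=1 in)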